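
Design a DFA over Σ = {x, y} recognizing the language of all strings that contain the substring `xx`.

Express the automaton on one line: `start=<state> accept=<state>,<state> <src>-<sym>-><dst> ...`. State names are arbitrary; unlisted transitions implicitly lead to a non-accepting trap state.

start=q0 accept=q2 q0-x->q1 q0-y->q0 q1-x->q2 q1-y->q0 q2-x->q2 q2-y->q2

Track how much of `xx` has been matched so far: state q0 is no progress, q2 is the absorbing accept state reached once `xx` has occurred. Intermediate states record partial matches; on a mismatch, fall back to the longest reusable overlap.
        x   y  
>  q0   q1  q0 
   q1   q2  q0 
 * q2   q2  q2 
(> = start, * = accepting)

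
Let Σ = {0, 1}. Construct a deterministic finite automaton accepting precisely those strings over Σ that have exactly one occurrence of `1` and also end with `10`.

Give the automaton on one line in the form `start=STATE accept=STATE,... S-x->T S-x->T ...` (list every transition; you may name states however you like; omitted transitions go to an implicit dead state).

start=q0 accept=q2 q0-0->q0 q0-1->q1 q1-0->q2 q1-1->q3 q2-0->q3 q2-1->q3 q3-0->q3 q3-1->q3

Run two small machines in parallel and take their product. One (3 states) tracks the count of `1`s, saturating at 2; the other (3 states) tracks how much of the suffix `10` has currently been matched. Each combined state is a pair, one component from each; accept when both components accept. Minimizing collapses redundant product states.
        0   1  
>  q0   q0  q1 
   q1   q2  q3 
 * q2   q3  q3 
   q3   q3  q3 
(> = start, * = accepting)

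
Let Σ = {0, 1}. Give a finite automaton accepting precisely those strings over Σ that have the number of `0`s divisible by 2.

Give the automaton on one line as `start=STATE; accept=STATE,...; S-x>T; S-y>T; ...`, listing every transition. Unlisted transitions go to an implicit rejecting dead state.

Keep the running count of `0`s modulo 2: each `0` advances along the cycle S0 → S1 → S0 while other symbols loop. Accept at S0.
        0   1  
>* S0   S1  S0 
   S1   S0  S1 
(> = start, * = accepting)

start=S0; accept=S0; S0-0>S1; S0-1>S0; S1-0>S0; S1-1>S1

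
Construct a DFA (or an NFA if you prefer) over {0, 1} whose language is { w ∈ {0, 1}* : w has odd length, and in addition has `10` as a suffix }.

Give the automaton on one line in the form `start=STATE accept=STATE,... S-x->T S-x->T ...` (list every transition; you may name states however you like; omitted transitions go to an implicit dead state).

start=S0 accept=S5 S0-0->S1 S0-1->S2 S1-0->S0 S1-1->S3 S2-0->S4 S2-1->S3 S3-0->S5 S3-1->S2 S4-0->S1 S4-1->S2 S5-0->S0 S5-1->S3

Run two small machines in parallel and take their product. One (2 states) tracks the input length modulo 2; the other (3 states) tracks how much of the suffix `10` has currently been matched. Each combined state is a pair, one component from each; accept when both components accept.
With 6 states:
        0   1  
>  S0   S1  S2 
   S1   S0  S3 
   S2   S4  S3 
   S3   S5  S2 
   S4   S1  S2 
 * S5   S0  S3 
(> = start, * = accepting)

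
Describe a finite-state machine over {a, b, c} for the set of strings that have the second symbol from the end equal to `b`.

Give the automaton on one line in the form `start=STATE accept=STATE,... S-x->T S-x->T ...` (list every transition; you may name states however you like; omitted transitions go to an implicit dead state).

start=q0 accept=q7,q8,q9 q0-a->q1 q0-b->q2 q0-c->q3 q1-a->q4 q1-b->q5 q1-c->q6 q2-a->q7 q2-b->q8 q2-c->q9 q3-a->q10 q3-b->q11 q3-c->q12 q4-a->q4 q4-b->q5 q4-c->q6 q5-a->q7 q5-b->q8 q5-c->q9 q6-a->q10 q6-b->q11 q6-c->q12 q7-a->q4 q7-b->q5 q7-c->q6 q8-a->q7 q8-b->q8 q8-c->q9 q9-a->q10 q9-b->q11 q9-c->q12 q10-a->q4 q10-b->q5 q10-c->q6 q11-a->q7 q11-b->q8 q11-c->q9 q12-a->q10 q12-b->q11 q12-c->q12

A DFA must remember the last 2 symbols (since which symbol is second-to-last isn't known until the input ends). Use one state per possible window of the last ≤2 symbols; accept from those whose window starts with `b`.
With 13 states:
          a    b    c  
>  q0     q1   q2   q3 
   q1     q4   q5   q6 
   q2     q7   q8   q9 
   q3    q10  q11  q12 
   q4     q4   q5   q6 
   q5     q7   q8   q9 
   q6    q10  q11  q12 
 * q7     q4   q5   q6 
 * q8     q7   q8   q9 
 * q9    q10  q11  q12 
   q10    q4   q5   q6 
   q11    q7   q8   q9 
   q12   q10  q11  q12 
(> = start, * = accepting)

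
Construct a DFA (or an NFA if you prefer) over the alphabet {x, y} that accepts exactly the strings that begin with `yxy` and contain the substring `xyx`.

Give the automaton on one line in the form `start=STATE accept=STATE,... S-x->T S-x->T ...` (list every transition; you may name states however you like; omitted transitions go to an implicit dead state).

Build one automaton per condition and run them in lockstep. The first has 5 states tracking whether the input so far still matches the prefix `yxy`; the second has 4 states tracking whether and how much of `xyx` has been seen. A product state is a pair (one from each), accepting exactly when both do.
          x    y  
>  S0     S1   S2 
   S1     S1   S3 
   S2     S4   S5 
   S3     S6   S5 
   S4     S1   S7 
   S5     S1   S5 
   S6     S6   S6 
   S7     S8   S9 
 * S8     S8   S8 
   S9    S10   S9 
   S10   S10   S7 
(> = start, * = accepting)

start=S0 accept=S8 S0-x->S1 S0-y->S2 S1-x->S1 S1-y->S3 S2-x->S4 S2-y->S5 S3-x->S6 S3-y->S5 S4-x->S1 S4-y->S7 S5-x->S1 S5-y->S5 S6-x->S6 S6-y->S6 S7-x->S8 S7-y->S9 S8-x->S8 S8-y->S8 S9-x->S10 S9-y->S9 S10-x->S10 S10-y->S7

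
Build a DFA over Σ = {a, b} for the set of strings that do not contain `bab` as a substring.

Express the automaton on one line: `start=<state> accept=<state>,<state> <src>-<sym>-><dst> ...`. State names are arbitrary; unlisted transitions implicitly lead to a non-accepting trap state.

Track partial matches of the forbidden pattern `bab`. State q3 is a dead state reached once `bab` has occurred; every other state accepts. q0 means no part of `bab` is currently matched.
        a   b  
>* q0   q0  q1 
 * q1   q2  q1 
 * q2   q0  q3 
   q3   q3  q3 
(> = start, * = accepting)

start=q0 accept=q0,q1,q2 q0-a->q0 q0-b->q1 q1-a->q2 q1-b->q1 q2-a->q0 q2-b->q3 q3-a->q3 q3-b->q3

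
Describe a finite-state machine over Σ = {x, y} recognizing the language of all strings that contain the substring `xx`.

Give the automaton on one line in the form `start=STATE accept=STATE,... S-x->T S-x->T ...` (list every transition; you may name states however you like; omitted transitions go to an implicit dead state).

start=A accept=C A-x->B A-y->A B-x->C B-y->A C-x->C C-y->C

Track how much of `xx` has been matched so far: state A is no progress, C is the absorbing accept state reached once `xx` has occurred. Intermediate states record partial matches; on a mismatch, fall back to the longest reusable overlap.
A 3-state machine:
       x  y 
>  A   B  A 
   B   C  A 
 * C   C  C 
(> = start, * = accepting)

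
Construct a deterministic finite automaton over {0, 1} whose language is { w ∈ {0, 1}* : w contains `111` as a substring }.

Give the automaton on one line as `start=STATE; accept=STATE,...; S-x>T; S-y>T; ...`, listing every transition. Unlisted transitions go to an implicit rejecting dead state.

start=q0; accept=q3; q0-0>q0; q0-1>q1; q1-0>q0; q1-1>q2; q2-0>q0; q2-1>q3; q3-0>q3; q3-1>q3

States q0..q2 record the length of the longest prefix of `111` that matches the current input suffix. Reaching q3 means `111` has been seen, and we stay there forever. Accept from q3.
4 states suffice.
        0   1  
>  q0   q0  q1 
   q1   q0  q2 
   q2   q0  q3 
 * q3   q3  q3 
(> = start, * = accepting)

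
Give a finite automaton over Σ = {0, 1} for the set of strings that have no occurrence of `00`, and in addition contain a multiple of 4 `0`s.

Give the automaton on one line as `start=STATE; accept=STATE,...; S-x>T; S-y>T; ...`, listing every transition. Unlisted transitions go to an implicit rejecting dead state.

start=A; accept=A,L; A-0>B; A-1>A; B-0>C; B-1>D; C-0>E; C-1>C; D-0>F; D-1>D; E-0>G; E-1>E; F-0>E; F-1>H; G-0>I; G-1>G; H-0>J; H-1>H; I-0>C; I-1>I; J-0>G; J-1>K; K-0>L; K-1>K; L-0>I; L-1>A

Handle the two conditions separately and then intersect. The first has 3 states tracking partial matches of the forbidden pattern `00`; the second has 4 states tracking the count of `0`s modulo 4. A product state is a pair (one from each), accepting exactly when both do.
12 states suffice.
       0  1 
>* A   B  A 
   B   C  D 
   C   E  C 
   D   F  D 
   E   G  E 
   F   E  H 
   G   I  G 
   H   J  H 
   I   C  I 
   J   G  K 
   K   L  K 
 * L   I  A 
(> = start, * = accepting)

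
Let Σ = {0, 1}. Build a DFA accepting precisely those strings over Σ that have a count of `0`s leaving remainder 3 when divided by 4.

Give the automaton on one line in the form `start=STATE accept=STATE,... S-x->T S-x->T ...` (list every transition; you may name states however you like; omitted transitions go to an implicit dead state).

Keep the running count of `0`s modulo 4: each `0` advances along the cycle s0 → s1 → s2 → s3 → s0 while other symbols loop. Accept at s3.
With 4 states:
        0   1  
>  s0   s1  s0 
   s1   s2  s1 
   s2   s3  s2 
 * s3   s0  s3 
(> = start, * = accepting)

start=s0 accept=s3 s0-0->s1 s0-1->s0 s1-0->s2 s1-1->s1 s2-0->s3 s2-1->s2 s3-0->s0 s3-1->s3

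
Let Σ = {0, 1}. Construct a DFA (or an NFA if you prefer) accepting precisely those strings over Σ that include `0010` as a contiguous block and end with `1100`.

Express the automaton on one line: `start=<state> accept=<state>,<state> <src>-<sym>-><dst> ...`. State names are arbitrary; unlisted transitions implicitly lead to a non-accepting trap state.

Build one automaton per condition and run them in lockstep. The first has 5 states tracking whether and how much of `0010` has been seen; the second has 5 states tracking how much of the suffix `1100` has currently been matched. A product state is a pair (one from each), accepting exactly when both do. Minimizing collapses redundant product states.
A 9-state machine:
        0   1  
>  q0   q1  q0 
   q1   q2  q0 
   q2   q2  q3 
   q3   q4  q0 
   q4   q4  q5 
   q5   q4  q6 
   q6   q7  q6 
   q7   q8  q5 
 * q8   q4  q5 
(> = start, * = accepting)

start=q0 accept=q8 q0-0->q1 q0-1->q0 q1-0->q2 q1-1->q0 q2-0->q2 q2-1->q3 q3-0->q4 q3-1->q0 q4-0->q4 q4-1->q5 q5-0->q4 q5-1->q6 q6-0->q7 q6-1->q6 q7-0->q8 q7-1->q5 q8-0->q4 q8-1->q5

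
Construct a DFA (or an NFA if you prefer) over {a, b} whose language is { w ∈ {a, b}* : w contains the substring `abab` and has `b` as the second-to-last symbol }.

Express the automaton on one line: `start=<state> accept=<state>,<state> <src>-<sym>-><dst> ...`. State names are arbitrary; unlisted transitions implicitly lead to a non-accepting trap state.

start=q0 accept=q9,q10 q0-a->q1 q0-b->q2 q1-a->q3 q1-b->q4 q2-a->q5 q2-b->q6 q3-a->q3 q3-b->q4 q4-a->q7 q4-b->q6 q5-a->q3 q5-b->q4 q6-a->q5 q6-b->q6 q7-a->q3 q7-b->q8 q8-a->q9 q8-b->q10 q9-a->q11 q9-b->q8 q10-a->q9 q10-b->q10 q11-a->q11 q11-b->q8

Handle the two conditions separately and then intersect. The first has 5 states tracking whether and how much of `abab` has been seen; the second has 7 states tracking the last 2 symbols read. A product state is a pair (one from each), accepting exactly when both do.
          a    b  
>  q0     q1   q2 
   q1     q3   q4 
   q2     q5   q6 
   q3     q3   q4 
   q4     q7   q6 
   q5     q3   q4 
   q6     q5   q6 
   q7     q3   q8 
   q8     q9  q10 
 * q9    q11   q8 
 * q10    q9  q10 
   q11   q11   q8 
(> = start, * = accepting)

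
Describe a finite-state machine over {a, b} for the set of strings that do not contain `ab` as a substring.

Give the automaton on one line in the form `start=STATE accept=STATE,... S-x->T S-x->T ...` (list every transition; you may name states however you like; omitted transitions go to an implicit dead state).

Track partial matches of the forbidden pattern `ab`. State S2 is a dead state reached once `ab` has occurred; every other state accepts. S0 means no part of `ab` is currently matched.
A 3-state machine:
        a   b  
>* S0   S1  S0 
 * S1   S1  S2 
   S2   S2  S2 
(> = start, * = accepting)

start=S0 accept=S0,S1 S0-a->S1 S0-b->S0 S1-a->S1 S1-b->S2 S2-a->S2 S2-b->S2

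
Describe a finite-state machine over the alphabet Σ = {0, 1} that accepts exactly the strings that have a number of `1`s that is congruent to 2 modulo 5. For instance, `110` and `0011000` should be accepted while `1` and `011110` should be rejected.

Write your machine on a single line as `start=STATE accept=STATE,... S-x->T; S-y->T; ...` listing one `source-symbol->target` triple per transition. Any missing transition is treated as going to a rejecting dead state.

start=q0; accept=q2; q0-0->q0; q0-1->q1; q1-0->q1; q1-1->q2; q2-0->q2; q2-1->q3; q3-0->q3; q3-1->q4; q4-0->q4; q4-1->q0

Keep the running count of `1`s modulo 5: each `1` advances along the cycle q0 → q1 → q2 → q3 → q4 → q0 while other symbols loop. Accept at q2.
A 5-state machine:
        0   1  
>  q0   q0  q1 
   q1   q1  q2 
 * q2   q2  q3 
   q3   q3  q4 
   q4   q4  q0 
(> = start, * = accepting)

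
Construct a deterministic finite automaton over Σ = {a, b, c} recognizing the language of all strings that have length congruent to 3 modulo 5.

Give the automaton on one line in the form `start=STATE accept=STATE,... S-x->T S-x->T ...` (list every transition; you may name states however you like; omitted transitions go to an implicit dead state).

Only the length mod 5 matters, so use a 5-cycle: from any state, every input symbol moves to the next state, wrapping q4 back to q0. Mark q3 accepting.
With 5 states:
        a   b   c  
>  q0   q1  q1  q1 
   q1   q2  q2  q2 
   q2   q3  q3  q3 
 * q3   q4  q4  q4 
   q4   q0  q0  q0 
(> = start, * = accepting)

start=q0 accept=q3 q0-a->q1 q0-b->q1 q0-c->q1 q1-a->q2 q1-b->q2 q1-c->q2 q2-a->q3 q2-b->q3 q2-c->q3 q3-a->q4 q3-b->q4 q3-c->q4 q4-a->q0 q4-b->q0 q4-c->q0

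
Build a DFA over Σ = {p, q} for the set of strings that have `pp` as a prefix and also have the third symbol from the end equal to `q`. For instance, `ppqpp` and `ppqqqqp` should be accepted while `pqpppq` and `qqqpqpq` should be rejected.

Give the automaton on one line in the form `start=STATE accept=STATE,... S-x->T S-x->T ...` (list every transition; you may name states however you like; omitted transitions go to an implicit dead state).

start=s0 accept=s7,s8,s9,s10 s0-p->s1 s0-q->s2 s1-p->s3 s1-q->s2 s2-p->s2 s2-q->s2 s3-p->s3 s3-q->s4 s4-p->s5 s4-q->s6 s5-p->s7 s5-q->s8 s6-p->s9 s6-q->s10 s7-p->s3 s7-q->s4 s8-p->s5 s8-q->s6 s9-p->s7 s9-q->s8 s10-p->s9 s10-q->s10

Handle the two conditions separately and then intersect. One (4 states) tracks whether the input so far still matches the prefix `pp`; the other (15 states) tracks the last 3 symbols read. Each combined state is a pair, one component from each; accept when both components accept. After merging equivalent states the machine shrinks.
          p    q  
>  s0     s1   s2 
   s1     s3   s2 
   s2     s2   s2 
   s3     s3   s4 
   s4     s5   s6 
   s5     s7   s8 
   s6     s9  s10 
 * s7     s3   s4 
 * s8     s5   s6 
 * s9     s7   s8 
 * s10    s9  s10 
(> = start, * = accepting)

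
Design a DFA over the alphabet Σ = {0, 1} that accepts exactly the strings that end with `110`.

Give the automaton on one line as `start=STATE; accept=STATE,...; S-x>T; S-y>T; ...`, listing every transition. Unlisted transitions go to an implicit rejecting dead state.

start=A; accept=D; A-0>A; A-1>B; B-0>A; B-1>C; C-0>D; C-1>C; D-0>A; D-1>B

Let each state record the length of the longest suffix of the input read so far that is also a prefix of `110`. B means the last symbol is `1`; C means the last 2 symbols are `11`; D means the last 3 symbols are `110`. Accept only at D, where the string currently ends in `110`.
       0  1 
>  A   A  B 
   B   A  C 
   C   D  C 
 * D   A  B 
(> = start, * = accepting)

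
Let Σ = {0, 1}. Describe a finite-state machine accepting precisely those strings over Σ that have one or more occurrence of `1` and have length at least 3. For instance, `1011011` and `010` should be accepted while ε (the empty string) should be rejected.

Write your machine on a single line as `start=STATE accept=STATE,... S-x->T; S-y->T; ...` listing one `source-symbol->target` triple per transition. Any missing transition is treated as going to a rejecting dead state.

start=q0; accept=q7,q8,q10,q11; q0-0->q1; q0-1->q2; q1-0->q3; q1-1->q4; q2-0->q4; q2-1->q5; q3-0->q6; q3-1->q7; q4-0->q7; q4-1->q8; q5-0->q8; q5-1->q8; q6-0->q9; q6-1->q10; q7-0->q10; q7-1->q11; q8-0->q11; q8-1->q11; q9-0->q9; q9-1->q10; q10-0->q10; q10-1->q11; q11-0->q11; q11-1->q11

Handle the two conditions separately and then intersect. One (3 states) tracks the count of `1`s, saturating at 2; the other (5 states) tracks the input length, saturating at 4. Each combined state is a pair, one component from each; accept when both components accept.
With 12 states:
          0    1  
>  q0     q1   q2 
   q1     q3   q4 
   q2     q4   q5 
   q3     q6   q7 
   q4     q7   q8 
   q5     q8   q8 
   q6     q9  q10 
 * q7    q10  q11 
 * q8    q11  q11 
   q9     q9  q10 
 * q10   q10  q11 
 * q11   q11  q11 
(> = start, * = accepting)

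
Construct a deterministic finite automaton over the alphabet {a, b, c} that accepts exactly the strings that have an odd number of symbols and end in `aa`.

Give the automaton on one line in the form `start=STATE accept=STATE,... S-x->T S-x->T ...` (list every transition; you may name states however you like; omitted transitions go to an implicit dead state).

Build one automaton per condition and run them in lockstep. One (2 states) tracks the input length modulo 2; the other (3 states) tracks how much of the suffix `aa` has currently been matched. Each combined state is a pair, one component from each; accept when both components accept.
        a   b   c  
>  q0   q1  q2  q2 
   q1   q3  q0  q0 
   q2   q4  q0  q0 
   q3   q5  q2  q2 
   q4   q5  q2  q2 
 * q5   q3  q0  q0 
(> = start, * = accepting)

start=q0 accept=q5 q0-a->q1 q0-b->q2 q0-c->q2 q1-a->q3 q1-b->q0 q1-c->q0 q2-a->q4 q2-b->q0 q2-c->q0 q3-a->q5 q3-b->q2 q3-c->q2 q4-a->q5 q4-b->q2 q4-c->q2 q5-a->q3 q5-b->q0 q5-c->q0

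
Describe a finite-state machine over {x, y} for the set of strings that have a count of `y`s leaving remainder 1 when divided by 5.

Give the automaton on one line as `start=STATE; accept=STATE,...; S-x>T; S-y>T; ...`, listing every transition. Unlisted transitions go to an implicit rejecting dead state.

Keep the running count of `y`s modulo 5: each `y` advances along the cycle s0 → s1 → s2 → s3 → s4 → s0 while other symbols loop. Accept at s1.
        x   y  
>  s0   s0  s1 
 * s1   s1  s2 
   s2   s2  s3 
   s3   s3  s4 
   s4   s4  s0 
(> = start, * = accepting)

start=s0; accept=s1; s0-x>s0; s0-y>s1; s1-x>s1; s1-y>s2; s2-x>s2; s2-y>s3; s3-x>s3; s3-y>s4; s4-x>s4; s4-y>s0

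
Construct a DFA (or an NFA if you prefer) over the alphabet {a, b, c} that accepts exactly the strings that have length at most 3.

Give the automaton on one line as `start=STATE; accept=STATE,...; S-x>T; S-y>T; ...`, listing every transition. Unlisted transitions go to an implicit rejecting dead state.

start=q0; accept=q0,q1,q2,q3; q0-a>q1; q0-b>q1; q0-c>q1; q1-a>q2; q1-b>q2; q1-c>q2; q2-a>q3; q2-b>q3; q2-c>q3; q3-a>q4; q3-b>q4; q3-c>q4; q4-a>q4; q4-b>q4; q4-c>q4

Count input length up to 4: every symbol moves from q0 toward q4, which means 'more than 3' and absorbs. Accept from {q0, q1, q2, q3}.
With 5 states:
        a   b   c  
>* q0   q1  q1  q1 
 * q1   q2  q2  q2 
 * q2   q3  q3  q3 
 * q3   q4  q4  q4 
   q4   q4  q4  q4 
(> = start, * = accepting)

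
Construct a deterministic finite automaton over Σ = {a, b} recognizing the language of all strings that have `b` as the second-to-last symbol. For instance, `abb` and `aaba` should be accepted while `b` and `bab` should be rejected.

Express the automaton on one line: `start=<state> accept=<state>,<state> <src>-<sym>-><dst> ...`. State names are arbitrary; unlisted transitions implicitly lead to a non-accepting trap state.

Because acceptance depends on a position counted from the end, the machine has to buffer the most recent 2 symbols. Make each state the string of the last up-to-2 symbols read; on input `x` shift the window left and append `x`. Accept when the buffered window has length 2 and begins with `b`.
        a   b  
>  q0   q1  q2 
   q1   q3  q4 
   q2   q5  q6 
   q3   q3  q4 
   q4   q5  q6 
 * q5   q3  q4 
 * q6   q5  q6 
(> = start, * = accepting)

start=q0 accept=q5,q6 q0-a->q1 q0-b->q2 q1-a->q3 q1-b->q4 q2-a->q5 q2-b->q6 q3-a->q3 q3-b->q4 q4-a->q5 q4-b->q6 q5-a->q3 q5-b->q4 q6-a->q5 q6-b->q6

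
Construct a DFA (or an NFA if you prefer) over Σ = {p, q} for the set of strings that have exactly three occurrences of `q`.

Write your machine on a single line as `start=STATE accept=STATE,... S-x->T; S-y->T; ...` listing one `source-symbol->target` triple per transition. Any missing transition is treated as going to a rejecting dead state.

start=S0; accept=S3; S0-p->S0; S0-q->S1; S1-p->S1; S1-q->S2; S2-p->S2; S2-q->S3; S3-p->S3; S3-q->S4; S4-p->S4; S4-q->S4

Count `q`s, saturating at 4: states S0 through S3 mean 0 through 3 `q`s seen; S4 means more than 3. Each `q` increments (capped at S4); other symbols loop. Accept from {S3}.
5 states suffice.
        p   q  
>  S0   S0  S1 
   S1   S1  S2 
   S2   S2  S3 
 * S3   S3  S4 
   S4   S4  S4 
(> = start, * = accepting)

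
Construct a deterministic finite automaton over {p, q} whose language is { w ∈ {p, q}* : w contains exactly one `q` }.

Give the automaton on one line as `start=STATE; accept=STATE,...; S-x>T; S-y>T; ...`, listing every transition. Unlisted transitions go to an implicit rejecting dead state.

start=s0; accept=s1; s0-p>s0; s0-q>s1; s1-p>s1; s1-q>s2; s2-p>s2; s2-q>s2

Count `q`s, saturating at 2: state s0 means no `q` yet, s1 means one `q` seen, s2 means more than one. Each `q` increments (capped at s2); other symbols loop. Accept from {s1}.
A 3-state machine:
        p   q  
>  s0   s0  s1 
 * s1   s1  s2 
   s2   s2  s2 
(> = start, * = accepting)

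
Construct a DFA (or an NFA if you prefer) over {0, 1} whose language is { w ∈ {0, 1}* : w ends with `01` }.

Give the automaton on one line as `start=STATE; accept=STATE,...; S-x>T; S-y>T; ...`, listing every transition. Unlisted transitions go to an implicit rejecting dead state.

Remember how much of `01` the current input suffix matches. State S0 means no match yet; S1 means the last symbol is `0`; S2 means the last 2 symbols are `01`. Only S2 accepts. On a mismatch, fall back to the longest proper suffix that is still a prefix of `01`.
A 3-state machine:
        0   1  
>  S0   S1  S0 
   S1   S1  S2 
 * S2   S1  S0 
(> = start, * = accepting)

start=S0; accept=S2; S0-0>S1; S0-1>S0; S1-0>S1; S1-1>S2; S2-0>S1; S2-1>S0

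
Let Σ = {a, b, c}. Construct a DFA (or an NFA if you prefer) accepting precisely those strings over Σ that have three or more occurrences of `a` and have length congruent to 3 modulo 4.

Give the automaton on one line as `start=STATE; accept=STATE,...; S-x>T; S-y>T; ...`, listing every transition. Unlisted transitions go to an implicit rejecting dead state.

start=S0; accept=S6; S0-a>S1; S0-b>S2; S0-c>S2; S1-a>S3; S1-b>S4; S1-c>S4; S2-a>S4; S2-b>S5; S2-c>S5; S3-a>S6; S3-b>S7; S3-c>S7; S4-a>S7; S4-b>S8; S4-c>S8; S5-a>S8; S5-b>S9; S5-c>S9; S6-a>S10; S6-b>S10; S6-c>S10; S7-a>S10; S7-b>S11; S7-c>S11; S8-a>S11; S8-b>S12; S8-c>S12; S9-a>S12; S9-b>S0; S9-c>S0; S10-a>S13; S10-b>S13; S10-c>S13; S11-a>S13; S11-b>S14; S11-c>S14; S12-a>S14; S12-b>S1; S12-c>S1; S13-a>S15; S13-b>S15; S13-c>S15; S14-a>S15; S14-b>S3; S14-c>S3; S15-a>S6; S15-b>S6; S15-c>S6

Handle the two conditions separately and then intersect. The first has 5 states tracking the count of `a`s, saturating at 4; the second has 4 states tracking the input length modulo 4. A product state is a pair (one from each), accepting exactly when both do. After merging equivalent states the machine shrinks.
16 states suffice.
          a    b    c  
>  S0     S1   S2   S2 
   S1     S3   S4   S4 
   S2     S4   S5   S5 
   S3     S6   S7   S7 
   S4     S7   S8   S8 
   S5     S8   S9   S9 
 * S6    S10  S10  S10 
   S7    S10  S11  S11 
   S8    S11  S12  S12 
   S9    S12   S0   S0 
   S10   S13  S13  S13 
   S11   S13  S14  S14 
   S12   S14   S1   S1 
   S13   S15  S15  S15 
   S14   S15   S3   S3 
   S15    S6   S6   S6 
(> = start, * = accepting)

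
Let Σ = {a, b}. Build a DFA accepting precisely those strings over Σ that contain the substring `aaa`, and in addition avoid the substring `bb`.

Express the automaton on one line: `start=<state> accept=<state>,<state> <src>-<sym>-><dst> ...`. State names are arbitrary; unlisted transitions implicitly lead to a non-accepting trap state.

Handle the two conditions separately and then intersect. One (4 states) tracks whether and how much of `aaa` has been seen; the other (3 states) tracks partial matches of the forbidden pattern `bb`. Each combined state is a pair, one component from each; accept when both components accept. Minimizing collapses redundant product states.
A 7-state machine:
        a   b  
>  q0   q1  q2 
   q1   q3  q2 
   q2   q1  q4 
   q3   q5  q2 
   q4   q4  q4 
 * q5   q5  q6 
 * q6   q5  q4 
(> = start, * = accepting)

start=q0 accept=q5,q6 q0-a->q1 q0-b->q2 q1-a->q3 q1-b->q2 q2-a->q1 q2-b->q4 q3-a->q5 q3-b->q2 q4-a->q4 q4-b->q4 q5-a->q5 q5-b->q6 q6-a->q5 q6-b->q4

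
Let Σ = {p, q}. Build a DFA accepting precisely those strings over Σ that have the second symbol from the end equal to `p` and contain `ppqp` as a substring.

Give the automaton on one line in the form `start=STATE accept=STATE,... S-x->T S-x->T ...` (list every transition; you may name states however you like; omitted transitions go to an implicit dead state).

Run two small machines in parallel and take their product. The first has 7 states tracking the last 2 symbols read; the second has 5 states tracking whether and how much of `ppqp` has been seen. A product state is a pair (one from each), accepting exactly when both do. Minimizing collapses redundant product states.
With 8 states:
       p  q 
>  A   B  A 
   B   C  A 
   C   C  D 
   D   E  A 
   E   F  G 
 * F   F  G 
 * G   E  H 
   H   E  H 
(> = start, * = accepting)

start=A accept=F,G A-p->B A-q->A B-p->C B-q->A C-p->C C-q->D D-p->E D-q->A E-p->F E-q->G F-p->F F-q->G G-p->E G-q->H H-p->E H-q->H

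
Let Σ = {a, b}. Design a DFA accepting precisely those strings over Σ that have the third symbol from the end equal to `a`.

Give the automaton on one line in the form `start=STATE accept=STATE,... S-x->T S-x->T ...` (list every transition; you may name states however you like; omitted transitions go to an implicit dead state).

Because acceptance depends on a position counted from the end, the machine has to buffer the most recent 3 symbols. Make each state the string of the last up-to-3 symbols read; on input `x` shift the window left and append `x`. Accept when the buffered window has length 3 and begins with `a`.
A 15-state machine:
          a    b  
>  q0     q1   q2 
   q1     q3   q4 
   q2     q5   q6 
   q3     q7   q8 
   q4     q9  q10 
   q5    q11  q12 
   q6    q13  q14 
 * q7     q7   q8 
 * q8     q9  q10 
 * q9    q11  q12 
 * q10   q13  q14 
   q11    q7   q8 
   q12    q9  q10 
   q13   q11  q12 
   q14   q13  q14 
(> = start, * = accepting)

start=q0 accept=q7,q8,q9,q10 q0-a->q1 q0-b->q2 q1-a->q3 q1-b->q4 q2-a->q5 q2-b->q6 q3-a->q7 q3-b->q8 q4-a->q9 q4-b->q10 q5-a->q11 q5-b->q12 q6-a->q13 q6-b->q14 q7-a->q7 q7-b->q8 q8-a->q9 q8-b->q10 q9-a->q11 q9-b->q12 q10-a->q13 q10-b->q14 q11-a->q7 q11-b->q8 q12-a->q9 q12-b->q10 q13-a->q11 q13-b->q12 q14-a->q13 q14-b->q14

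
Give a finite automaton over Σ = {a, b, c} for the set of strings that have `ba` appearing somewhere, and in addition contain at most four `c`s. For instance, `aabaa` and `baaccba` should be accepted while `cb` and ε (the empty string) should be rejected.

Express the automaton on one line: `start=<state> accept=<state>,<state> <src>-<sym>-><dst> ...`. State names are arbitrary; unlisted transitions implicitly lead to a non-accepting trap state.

Build one automaton per condition and run them in lockstep. The first has 3 states tracking whether and how much of `ba` has been seen; the second has 6 states tracking the count of `c`s, saturating at 5. A product state is a pair (one from each), accepting exactly when both do. Minimizing collapses redundant product states.
A 16-state machine:
          a    b    c  
>  S0     S0   S1   S2 
   S1     S3   S1   S2 
   S2     S2   S4   S5 
 * S3     S3   S3   S6 
   S4     S6   S4   S5 
   S5     S5   S7   S8 
 * S6     S6   S6   S9 
   S7     S9   S7   S8 
   S8     S8  S10  S11 
 * S9     S9   S9  S12 
   S10   S12  S10  S11 
   S11   S11  S13  S14 
 * S12   S12  S12  S15 
   S13   S15  S13  S14 
   S14   S14  S14  S14 
 * S15   S15  S15  S14 
(> = start, * = accepting)

start=S0 accept=S3,S6,S9,S12,S15 S0-a->S0 S0-b->S1 S0-c->S2 S1-a->S3 S1-b->S1 S1-c->S2 S2-a->S2 S2-b->S4 S2-c->S5 S3-a->S3 S3-b->S3 S3-c->S6 S4-a->S6 S4-b->S4 S4-c->S5 S5-a->S5 S5-b->S7 S5-c->S8 S6-a->S6 S6-b->S6 S6-c->S9 S7-a->S9 S7-b->S7 S7-c->S8 S8-a->S8 S8-b->S10 S8-c->S11 S9-a->S9 S9-b->S9 S9-c->S12 S10-a->S12 S10-b->S10 S10-c->S11 S11-a->S11 S11-b->S13 S11-c->S14 S12-a->S12 S12-b->S12 S12-c->S15 S13-a->S15 S13-b->S13 S13-c->S14 S14-a->S14 S14-b->S14 S14-c->S14 S15-a->S15 S15-b->S15 S15-c->S14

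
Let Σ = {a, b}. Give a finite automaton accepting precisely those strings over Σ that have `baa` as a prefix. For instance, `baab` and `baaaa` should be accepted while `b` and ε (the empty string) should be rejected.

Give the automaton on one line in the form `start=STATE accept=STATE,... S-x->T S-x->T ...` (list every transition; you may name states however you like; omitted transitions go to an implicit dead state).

Check the first 3 symbols one by one: s0 through s2 record how many have matched `baa` so far; any wrong symbol goes to the dead state s4. After all 3 match we enter the accepting sink s3.
5 states suffice.
        a   b  
>  s0   s4  s1 
   s1   s2  s4 
   s2   s3  s4 
 * s3   s3  s3 
   s4   s4  s4 
(> = start, * = accepting)

start=s0 accept=s3 s0-a->s4 s0-b->s1 s1-a->s2 s1-b->s4 s2-a->s3 s2-b->s4 s3-a->s3 s3-b->s3 s4-a->s4 s4-b->s4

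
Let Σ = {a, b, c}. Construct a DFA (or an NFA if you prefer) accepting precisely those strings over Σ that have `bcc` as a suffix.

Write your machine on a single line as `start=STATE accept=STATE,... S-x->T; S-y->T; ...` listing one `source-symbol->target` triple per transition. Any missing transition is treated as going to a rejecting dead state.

Let each state record the length of the longest suffix of the input read so far that is also a prefix of `bcc`. S1 means the last symbol is `b`; S2 means the last 2 symbols are `bc`; S3 means the last 3 symbols are `bcc`. Accept only at S3, where the string currently ends in `bcc`.
4 states suffice.
        a   b   c  
>  S0   S0  S1  S0 
   S1   S0  S1  S2 
   S2   S0  S1  S3 
 * S3   S0  S1  S0 
(> = start, * = accepting)

start=S0; accept=S3; S0-a->S0; S0-b->S1; S0-c->S0; S1-a->S0; S1-b->S1; S1-c->S2; S2-a->S0; S2-b->S1; S2-c->S3; S3-a->S0; S3-b->S1; S3-c->S0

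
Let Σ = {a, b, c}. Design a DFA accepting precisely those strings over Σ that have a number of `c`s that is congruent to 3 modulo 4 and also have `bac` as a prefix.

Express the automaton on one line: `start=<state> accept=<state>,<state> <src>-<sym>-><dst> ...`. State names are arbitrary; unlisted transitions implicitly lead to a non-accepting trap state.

start=q0 accept=q9 q0-a->q1 q0-b->q2 q0-c->q3 q1-a->q1 q1-b->q1 q1-c->q3 q2-a->q4 q2-b->q1 q2-c->q3 q3-a->q3 q3-b->q3 q3-c->q5 q4-a->q1 q4-b->q1 q4-c->q6 q5-a->q5 q5-b->q5 q5-c->q7 q6-a->q6 q6-b->q6 q6-c->q8 q7-a->q7 q7-b->q7 q7-c->q1 q8-a->q8 q8-b->q8 q8-c->q9 q9-a->q9 q9-b->q9 q9-c->q10 q10-a->q10 q10-b->q10 q10-c->q6

Run two small machines in parallel and take their product. The first has 4 states tracking the count of `c`s modulo 4; the second has 5 states tracking whether the input so far still matches the prefix `bac`. A product state is a pair (one from each), accepting exactly when both do.
          a    b    c  
>  q0     q1   q2   q3 
   q1     q1   q1   q3 
   q2     q4   q1   q3 
   q3     q3   q3   q5 
   q4     q1   q1   q6 
   q5     q5   q5   q7 
   q6     q6   q6   q8 
   q7     q7   q7   q1 
   q8     q8   q8   q9 
 * q9     q9   q9  q10 
   q10   q10  q10   q6 
(> = start, * = accepting)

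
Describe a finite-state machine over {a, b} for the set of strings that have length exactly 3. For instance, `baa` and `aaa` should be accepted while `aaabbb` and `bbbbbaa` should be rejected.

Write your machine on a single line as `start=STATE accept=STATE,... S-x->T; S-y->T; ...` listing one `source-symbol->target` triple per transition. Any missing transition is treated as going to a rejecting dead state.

start=s0; accept=s3; s0-a->s1; s0-b->s1; s1-a->s2; s1-b->s2; s2-a->s3; s2-b->s3; s3-a->s4; s3-b->s4; s4-a->s4; s4-b->s4

Count input length up to 4: every symbol moves from s0 toward s4, which means 'more than 3' and absorbs. Accept from {s3}.
A 5-state machine:
        a   b  
>  s0   s1  s1 
   s1   s2  s2 
   s2   s3  s3 
 * s3   s4  s4 
   s4   s4  s4 
(> = start, * = accepting)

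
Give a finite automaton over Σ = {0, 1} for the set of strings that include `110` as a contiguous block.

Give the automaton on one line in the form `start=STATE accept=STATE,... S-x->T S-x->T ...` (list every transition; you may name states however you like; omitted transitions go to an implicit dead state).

States S0..S2 record the length of the longest prefix of `110` that matches the current input suffix. Reaching S3 means `110` has been seen, and we stay there forever. Accept from S3.
With 4 states:
        0   1  
>  S0   S0  S1 
   S1   S0  S2 
   S2   S3  S2 
 * S3   S3  S3 
(> = start, * = accepting)

start=S0 accept=S3 S0-0->S0 S0-1->S1 S1-0->S0 S1-1->S2 S2-0->S3 S2-1->S2 S3-0->S3 S3-1->S3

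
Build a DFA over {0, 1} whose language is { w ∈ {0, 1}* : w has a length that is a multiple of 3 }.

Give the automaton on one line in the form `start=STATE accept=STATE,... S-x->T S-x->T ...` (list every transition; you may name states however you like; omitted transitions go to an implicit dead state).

start=q0 accept=q0 q0-0->q1 q0-1->q1 q1-0->q2 q1-1->q2 q2-0->q0 q2-1->q0

Count input length modulo 3: every symbol advances one step around the cycle q0 → q1 → q2 → q0. Accept at q0.
With 3 states:
        0   1  
>* q0   q1  q1 
   q1   q2  q2 
   q2   q0  q0 
(> = start, * = accepting)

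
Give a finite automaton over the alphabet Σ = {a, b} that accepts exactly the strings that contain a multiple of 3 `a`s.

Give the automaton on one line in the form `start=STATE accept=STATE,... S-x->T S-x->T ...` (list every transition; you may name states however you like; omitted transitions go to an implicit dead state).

Keep the running count of `a`s modulo 3: each `a` advances along the cycle s0 → s1 → s2 → s0 while other symbols loop. Accept at s0.
A 3-state machine:
        a   b  
>* s0   s1  s0 
   s1   s2  s1 
   s2   s0  s2 
(> = start, * = accepting)

start=s0 accept=s0 s0-a->s1 s0-b->s0 s1-a->s2 s1-b->s1 s2-a->s0 s2-b->s2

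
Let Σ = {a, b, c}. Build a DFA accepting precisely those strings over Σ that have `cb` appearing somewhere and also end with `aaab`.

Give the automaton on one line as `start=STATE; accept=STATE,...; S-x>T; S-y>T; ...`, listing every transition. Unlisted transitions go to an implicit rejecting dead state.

Run two small machines in parallel and take their product. The first has 3 states tracking whether and how much of `cb` has been seen; the second has 5 states tracking how much of the suffix `aaab` has currently been matched. A product state is a pair (one from each), accepting exactly when both do. After merging equivalent states the machine shrinks.
A 7-state machine:
        a   b   c  
>  q0   q0  q0  q1 
   q1   q0  q2  q1 
   q2   q3  q2  q2 
   q3   q4  q2  q2 
   q4   q5  q2  q2 
   q5   q5  q6  q2 
 * q6   q3  q2  q2 
(> = start, * = accepting)

start=q0; accept=q6; q0-a>q0; q0-b>q0; q0-c>q1; q1-a>q0; q1-b>q2; q1-c>q1; q2-a>q3; q2-b>q2; q2-c>q2; q3-a>q4; q3-b>q2; q3-c>q2; q4-a>q5; q4-b>q2; q4-c>q2; q5-a>q5; q5-b>q6; q5-c>q2; q6-a>q3; q6-b>q2; q6-c>q2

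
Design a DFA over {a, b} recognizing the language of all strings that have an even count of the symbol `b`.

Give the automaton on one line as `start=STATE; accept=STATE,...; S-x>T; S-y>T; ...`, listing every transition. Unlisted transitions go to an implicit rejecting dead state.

start=q0; accept=q0; q0-a>q0; q0-b>q1; q1-a>q1; q1-b>q0

Keep the running count of `b`s modulo 2: each `b` advances along the cycle q0 → q1 → q0 while other symbols loop. Accept at q0.
With 2 states:
        a   b  
>* q0   q0  q1 
   q1   q1  q0 
(> = start, * = accepting)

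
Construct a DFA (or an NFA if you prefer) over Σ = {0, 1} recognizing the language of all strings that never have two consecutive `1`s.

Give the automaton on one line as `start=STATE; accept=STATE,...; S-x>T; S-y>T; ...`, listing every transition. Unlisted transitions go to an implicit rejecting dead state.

start=q0; accept=q0,q1; q0-0>q0; q0-1>q1; q1-0>q0; q1-1>q2; q2-0>q2; q2-1>q2

Track partial matches of the forbidden pattern `11`. State q2 is a dead state reached once `11` has occurred; every other state accepts. q0 means no part of `11` is currently matched.
        0   1  
>* q0   q0  q1 
 * q1   q0  q2 
   q2   q2  q2 
(> = start, * = accepting)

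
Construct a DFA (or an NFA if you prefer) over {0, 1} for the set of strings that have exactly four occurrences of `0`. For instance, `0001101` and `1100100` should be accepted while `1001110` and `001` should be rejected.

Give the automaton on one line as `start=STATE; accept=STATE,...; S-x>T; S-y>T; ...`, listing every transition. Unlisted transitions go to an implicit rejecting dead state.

start=s0; accept=s4; s0-0>s1; s0-1>s0; s1-0>s2; s1-1>s1; s2-0>s3; s2-1>s2; s3-0>s4; s3-1>s3; s4-0>s5; s4-1>s4; s5-0>s5; s5-1>s5

Only the number of `0`s matters, and only up to 5. Make a chain s0 → s1 → s2 → s3 → s4 → s5 advanced by each `0` (with s5 absorbing); every other symbol self-loops. The accepting set is {s4}.
A 6-state machine:
        0   1  
>  s0   s1  s0 
   s1   s2  s1 
   s2   s3  s2 
   s3   s4  s3 
 * s4   s5  s4 
   s5   s5  s5 
(> = start, * = accepting)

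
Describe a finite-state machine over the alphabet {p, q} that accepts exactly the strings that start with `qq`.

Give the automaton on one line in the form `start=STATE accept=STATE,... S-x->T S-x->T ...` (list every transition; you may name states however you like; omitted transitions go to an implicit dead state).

start=S0 accept=S2 S0-p->S3 S0-q->S1 S1-p->S3 S1-q->S2 S2-p->S2 S2-q->S2 S3-p->S3 S3-q->S3

Check the first 2 symbols one by one: S0 through S1 record how many have matched `qq` so far; any wrong symbol goes to the dead state S3. After all 2 match we enter the accepting sink S2.
4 states suffice.
        p   q  
>  S0   S3  S1 
   S1   S3  S2 
 * S2   S2  S2 
   S3   S3  S3 
(> = start, * = accepting)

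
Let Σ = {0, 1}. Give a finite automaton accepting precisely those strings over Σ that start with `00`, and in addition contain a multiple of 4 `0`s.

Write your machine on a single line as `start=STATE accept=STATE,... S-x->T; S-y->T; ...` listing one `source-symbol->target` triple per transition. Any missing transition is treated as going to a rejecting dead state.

Build one automaton per condition and run them in lockstep. One (4 states) tracks whether the input so far still matches the prefix `00`; the other (4 states) tracks the count of `0`s modulo 4. Each combined state is a pair, one component from each; accept when both components accept. Minimizing collapses redundant product states.
With 7 states:
        0   1  
>  s0   s1  s2 
   s1   s3  s2 
   s2   s2  s2 
   s3   s4  s3 
   s4   s5  s4 
 * s5   s6  s5 
   s6   s3  s6 
(> = start, * = accepting)

start=s0; accept=s5; s0-0->s1; s0-1->s2; s1-0->s3; s1-1->s2; s2-0->s2; s2-1->s2; s3-0->s4; s3-1->s3; s4-0->s5; s4-1->s4; s5-0->s6; s5-1->s5; s6-0->s3; s6-1->s6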